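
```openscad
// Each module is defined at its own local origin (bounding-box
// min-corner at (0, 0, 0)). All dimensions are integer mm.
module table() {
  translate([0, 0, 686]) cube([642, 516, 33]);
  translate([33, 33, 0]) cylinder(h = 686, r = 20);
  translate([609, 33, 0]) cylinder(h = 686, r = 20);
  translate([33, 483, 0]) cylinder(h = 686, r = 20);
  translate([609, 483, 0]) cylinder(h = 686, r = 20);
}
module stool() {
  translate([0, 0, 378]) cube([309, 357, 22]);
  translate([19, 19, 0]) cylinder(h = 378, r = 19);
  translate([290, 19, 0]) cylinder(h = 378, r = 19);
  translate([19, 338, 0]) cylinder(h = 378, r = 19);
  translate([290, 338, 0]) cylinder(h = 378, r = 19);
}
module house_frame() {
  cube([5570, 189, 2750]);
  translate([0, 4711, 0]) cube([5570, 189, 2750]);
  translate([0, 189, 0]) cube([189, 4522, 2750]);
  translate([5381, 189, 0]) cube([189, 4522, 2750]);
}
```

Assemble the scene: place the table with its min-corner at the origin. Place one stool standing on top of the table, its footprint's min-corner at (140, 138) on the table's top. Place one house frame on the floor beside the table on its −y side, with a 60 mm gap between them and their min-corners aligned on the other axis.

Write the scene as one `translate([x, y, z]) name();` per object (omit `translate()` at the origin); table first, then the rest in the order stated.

table();
translate([140, 138, 719]) stool();
translate([0, -4960, 0]) house_frame();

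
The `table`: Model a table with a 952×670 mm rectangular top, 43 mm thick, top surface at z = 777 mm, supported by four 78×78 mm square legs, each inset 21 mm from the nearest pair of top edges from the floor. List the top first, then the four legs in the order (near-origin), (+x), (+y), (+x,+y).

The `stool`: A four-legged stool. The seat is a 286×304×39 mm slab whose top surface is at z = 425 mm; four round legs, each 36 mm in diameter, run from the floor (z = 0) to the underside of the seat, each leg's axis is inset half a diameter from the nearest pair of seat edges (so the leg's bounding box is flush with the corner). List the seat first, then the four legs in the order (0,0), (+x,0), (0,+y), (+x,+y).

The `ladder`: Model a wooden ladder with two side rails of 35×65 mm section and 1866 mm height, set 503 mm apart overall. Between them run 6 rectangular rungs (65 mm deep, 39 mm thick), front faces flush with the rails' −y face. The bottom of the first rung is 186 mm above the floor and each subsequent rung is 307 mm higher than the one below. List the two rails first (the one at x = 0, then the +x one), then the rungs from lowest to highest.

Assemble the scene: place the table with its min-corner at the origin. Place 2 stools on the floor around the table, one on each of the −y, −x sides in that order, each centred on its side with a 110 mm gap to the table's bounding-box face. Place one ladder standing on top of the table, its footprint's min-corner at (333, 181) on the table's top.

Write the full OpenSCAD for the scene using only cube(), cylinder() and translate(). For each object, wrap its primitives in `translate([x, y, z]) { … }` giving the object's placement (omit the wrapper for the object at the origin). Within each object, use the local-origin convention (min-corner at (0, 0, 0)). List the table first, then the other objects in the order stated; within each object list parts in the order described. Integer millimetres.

translate([0, 0, 734]) cube([952, 670, 43]);
translate([21, 21, 0]) cube([78, 78, 734]);
translate([853, 21, 0]) cube([78, 78, 734]);
translate([21, 571, 0]) cube([78, 78, 734]);
translate([853, 571, 0]) cube([78, 78, 734]);
translate([333, -414, 0]) {
  translate([0, 0, 386]) cube([286, 304, 39]);
  translate([18, 18, 0]) cylinder(h = 386, r = 18);
  translate([268, 18, 0]) cylinder(h = 386, r = 18);
  translate([18, 286, 0]) cylinder(h = 386, r = 18);
  translate([268, 286, 0]) cylinder(h = 386, r = 18);
}
translate([-396, 183, 0]) {
  translate([0, 0, 386]) cube([286, 304, 39]);
  translate([18, 18, 0]) cylinder(h = 386, r = 18);
  translate([268, 18, 0]) cylinder(h = 386, r = 18);
  translate([18, 286, 0]) cylinder(h = 386, r = 18);
  translate([268, 286, 0]) cylinder(h = 386, r = 18);
}
translate([333, 181, 777]) {
  cube([35, 65, 1866]);
  translate([468, 0, 0]) cube([35, 65, 1866]);
  translate([35, 0, 186]) cube([433, 65, 39]);
  translate([35, 0, 493]) cube([433, 65, 39]);
  translate([35, 0, 800]) cube([433, 65, 39]);
  translate([35, 0, 1107]) cube([433, 65, 39]);
  translate([35, 0, 1414]) cube([433, 65, 39]);
  translate([35, 0, 1721]) cube([433, 65, 39]);
}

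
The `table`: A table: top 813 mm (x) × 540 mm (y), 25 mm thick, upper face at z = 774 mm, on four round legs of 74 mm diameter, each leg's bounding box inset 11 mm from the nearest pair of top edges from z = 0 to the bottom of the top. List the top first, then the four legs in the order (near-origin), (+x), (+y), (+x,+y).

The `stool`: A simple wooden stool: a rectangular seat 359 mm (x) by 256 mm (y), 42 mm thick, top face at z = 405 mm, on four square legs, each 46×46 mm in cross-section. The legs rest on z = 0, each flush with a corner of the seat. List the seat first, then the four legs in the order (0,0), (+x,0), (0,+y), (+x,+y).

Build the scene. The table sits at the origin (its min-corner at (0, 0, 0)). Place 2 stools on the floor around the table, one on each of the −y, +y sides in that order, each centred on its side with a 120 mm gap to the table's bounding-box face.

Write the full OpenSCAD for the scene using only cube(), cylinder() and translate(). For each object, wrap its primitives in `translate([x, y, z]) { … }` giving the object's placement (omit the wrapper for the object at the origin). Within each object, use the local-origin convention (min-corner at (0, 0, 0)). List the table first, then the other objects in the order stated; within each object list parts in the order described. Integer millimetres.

translate([0, 0, 749]) cube([813, 540, 25]);
translate([48, 48, 0]) cylinder(h = 749, r = 37);
translate([765, 48, 0]) cylinder(h = 749, r = 37);
translate([48, 492, 0]) cylinder(h = 749, r = 37);
translate([765, 492, 0]) cylinder(h = 749, r = 37);
translate([227, -376, 0]) {
  translate([0, 0, 363]) cube([359, 256, 42]);
  cube([46, 46, 363]);
  translate([313, 0, 0]) cube([46, 46, 363]);
  translate([0, 210, 0]) cube([46, 46, 363]);
  translate([313, 210, 0]) cube([46, 46, 363]);
}
translate([227, 660, 0]) {
  translate([0, 0, 363]) cube([359, 256, 42]);
  cube([46, 46, 363]);
  translate([313, 0, 0]) cube([46, 46, 363]);
  translate([0, 210, 0]) cube([46, 46, 363]);
  translate([313, 210, 0]) cube([46, 46, 363]);
}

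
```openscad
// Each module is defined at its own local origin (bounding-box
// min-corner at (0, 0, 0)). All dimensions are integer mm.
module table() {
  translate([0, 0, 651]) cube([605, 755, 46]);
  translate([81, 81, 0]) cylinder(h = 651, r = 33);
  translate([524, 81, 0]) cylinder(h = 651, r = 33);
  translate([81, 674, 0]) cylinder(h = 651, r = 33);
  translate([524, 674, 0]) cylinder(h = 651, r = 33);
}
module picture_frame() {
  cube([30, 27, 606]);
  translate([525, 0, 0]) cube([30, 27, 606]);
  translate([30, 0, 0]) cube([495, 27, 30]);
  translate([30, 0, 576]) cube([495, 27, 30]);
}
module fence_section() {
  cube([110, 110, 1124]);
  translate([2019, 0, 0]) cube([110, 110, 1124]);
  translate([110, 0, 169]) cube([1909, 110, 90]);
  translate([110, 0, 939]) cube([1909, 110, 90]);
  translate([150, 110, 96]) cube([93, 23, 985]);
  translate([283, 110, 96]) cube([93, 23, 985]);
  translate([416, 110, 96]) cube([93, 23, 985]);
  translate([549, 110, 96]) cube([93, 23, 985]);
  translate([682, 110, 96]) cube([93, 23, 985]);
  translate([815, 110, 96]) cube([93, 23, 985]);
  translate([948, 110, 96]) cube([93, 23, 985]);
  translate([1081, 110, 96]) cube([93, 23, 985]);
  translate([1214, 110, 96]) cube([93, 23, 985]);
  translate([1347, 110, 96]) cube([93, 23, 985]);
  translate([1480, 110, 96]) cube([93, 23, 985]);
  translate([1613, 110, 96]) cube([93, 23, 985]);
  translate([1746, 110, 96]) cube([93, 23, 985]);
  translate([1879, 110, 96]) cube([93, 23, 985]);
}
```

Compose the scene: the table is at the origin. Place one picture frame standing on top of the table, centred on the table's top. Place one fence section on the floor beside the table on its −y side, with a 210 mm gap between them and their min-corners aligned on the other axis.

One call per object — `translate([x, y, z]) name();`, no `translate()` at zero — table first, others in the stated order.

table();
translate([25, 364, 697]) picture_frame();
translate([0, -343, 0]) fence_section();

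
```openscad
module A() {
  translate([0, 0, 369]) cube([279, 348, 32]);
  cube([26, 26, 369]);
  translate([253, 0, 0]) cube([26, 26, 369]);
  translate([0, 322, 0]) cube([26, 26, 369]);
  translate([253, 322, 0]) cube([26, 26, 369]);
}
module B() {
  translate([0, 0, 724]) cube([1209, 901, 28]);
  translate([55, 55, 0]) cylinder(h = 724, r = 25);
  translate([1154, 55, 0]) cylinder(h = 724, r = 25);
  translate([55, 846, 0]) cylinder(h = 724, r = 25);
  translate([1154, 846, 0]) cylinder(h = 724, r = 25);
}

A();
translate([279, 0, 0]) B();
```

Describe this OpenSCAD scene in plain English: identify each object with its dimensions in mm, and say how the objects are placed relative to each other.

A is a simple wooden stool: a rectangular seat 279 mm (x) by 348 mm (y), 32 mm thick, top face at z = 401 mm, on four square legs, each 26×26 mm in cross-section. The legs rest on z = 0, each flush with a corner of the seat.

B is a rectangular dining table. The top is 1209×901×28 mm with its upper surface at z = 752 mm. It stands on four round legs of 50 mm diameter, each leg's bounding box inset 30 mm from the nearest pair of top edges, running from the floor to the underside of the top.

The table is against the stool's +x side, with their −y faces flush.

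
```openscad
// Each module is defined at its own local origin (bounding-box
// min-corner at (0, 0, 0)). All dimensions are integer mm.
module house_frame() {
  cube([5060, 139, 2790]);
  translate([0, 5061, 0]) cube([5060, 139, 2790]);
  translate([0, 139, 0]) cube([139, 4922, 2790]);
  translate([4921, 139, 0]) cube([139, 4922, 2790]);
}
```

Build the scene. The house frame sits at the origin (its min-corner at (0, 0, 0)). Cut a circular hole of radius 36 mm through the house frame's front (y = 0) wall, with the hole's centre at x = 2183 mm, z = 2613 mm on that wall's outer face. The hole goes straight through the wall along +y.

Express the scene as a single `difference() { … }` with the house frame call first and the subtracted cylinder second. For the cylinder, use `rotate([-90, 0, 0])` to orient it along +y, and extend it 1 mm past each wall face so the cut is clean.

difference() {
  house_frame();
  translate([2183, -1, 2613]) rotate([-90, 0, 0]) cylinder(h = 141, r = 36);
}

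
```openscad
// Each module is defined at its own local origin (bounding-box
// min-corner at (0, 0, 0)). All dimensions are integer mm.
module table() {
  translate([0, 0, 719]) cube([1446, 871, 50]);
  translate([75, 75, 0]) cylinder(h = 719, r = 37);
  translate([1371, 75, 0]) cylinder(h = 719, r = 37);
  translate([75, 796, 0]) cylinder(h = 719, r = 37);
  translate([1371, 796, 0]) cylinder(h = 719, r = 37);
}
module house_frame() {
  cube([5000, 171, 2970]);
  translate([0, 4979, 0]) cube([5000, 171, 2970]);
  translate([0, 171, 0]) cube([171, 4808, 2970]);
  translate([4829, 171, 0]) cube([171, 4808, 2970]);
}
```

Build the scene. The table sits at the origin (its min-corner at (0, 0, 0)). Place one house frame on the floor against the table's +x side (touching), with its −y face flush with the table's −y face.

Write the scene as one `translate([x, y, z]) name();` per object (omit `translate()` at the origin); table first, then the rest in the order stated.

table();
translate([1446, 0, 0]) house_frame();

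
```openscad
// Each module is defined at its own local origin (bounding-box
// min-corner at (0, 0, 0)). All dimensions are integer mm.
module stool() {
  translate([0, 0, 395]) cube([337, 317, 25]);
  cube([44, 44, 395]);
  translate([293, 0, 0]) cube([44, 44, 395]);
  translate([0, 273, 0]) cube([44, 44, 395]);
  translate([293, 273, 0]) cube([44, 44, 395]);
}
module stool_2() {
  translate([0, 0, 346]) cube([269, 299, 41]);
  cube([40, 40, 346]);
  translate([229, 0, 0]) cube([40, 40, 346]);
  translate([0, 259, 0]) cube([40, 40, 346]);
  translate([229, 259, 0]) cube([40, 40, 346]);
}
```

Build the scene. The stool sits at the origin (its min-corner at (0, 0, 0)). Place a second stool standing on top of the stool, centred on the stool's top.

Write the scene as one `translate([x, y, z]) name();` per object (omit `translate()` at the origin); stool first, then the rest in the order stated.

stool();
translate([34, 9, 420]) stool_2();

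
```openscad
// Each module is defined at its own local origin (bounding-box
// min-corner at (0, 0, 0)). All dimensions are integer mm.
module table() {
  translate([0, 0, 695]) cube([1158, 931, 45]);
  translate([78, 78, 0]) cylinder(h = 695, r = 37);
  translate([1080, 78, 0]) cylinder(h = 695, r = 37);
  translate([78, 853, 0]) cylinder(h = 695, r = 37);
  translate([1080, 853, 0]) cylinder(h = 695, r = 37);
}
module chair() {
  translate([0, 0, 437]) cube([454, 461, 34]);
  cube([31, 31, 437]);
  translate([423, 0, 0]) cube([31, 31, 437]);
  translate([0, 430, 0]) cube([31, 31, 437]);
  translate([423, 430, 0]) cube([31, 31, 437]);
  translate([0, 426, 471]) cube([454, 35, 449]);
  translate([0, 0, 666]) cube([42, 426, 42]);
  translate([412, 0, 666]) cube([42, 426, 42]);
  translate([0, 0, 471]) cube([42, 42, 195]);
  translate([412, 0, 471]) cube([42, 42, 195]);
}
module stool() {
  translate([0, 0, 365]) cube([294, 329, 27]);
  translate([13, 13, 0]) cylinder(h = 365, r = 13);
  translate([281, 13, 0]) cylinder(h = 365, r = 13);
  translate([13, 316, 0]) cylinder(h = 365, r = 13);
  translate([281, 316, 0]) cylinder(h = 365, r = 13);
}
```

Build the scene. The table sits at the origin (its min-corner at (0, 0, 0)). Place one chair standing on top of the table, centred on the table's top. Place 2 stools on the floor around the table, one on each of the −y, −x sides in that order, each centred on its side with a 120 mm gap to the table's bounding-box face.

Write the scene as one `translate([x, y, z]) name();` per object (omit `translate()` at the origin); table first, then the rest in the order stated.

table();
translate([352, 235, 740]) chair();
translate([432, -449, 0]) stool();
translate([-414, 301, 0]) stool();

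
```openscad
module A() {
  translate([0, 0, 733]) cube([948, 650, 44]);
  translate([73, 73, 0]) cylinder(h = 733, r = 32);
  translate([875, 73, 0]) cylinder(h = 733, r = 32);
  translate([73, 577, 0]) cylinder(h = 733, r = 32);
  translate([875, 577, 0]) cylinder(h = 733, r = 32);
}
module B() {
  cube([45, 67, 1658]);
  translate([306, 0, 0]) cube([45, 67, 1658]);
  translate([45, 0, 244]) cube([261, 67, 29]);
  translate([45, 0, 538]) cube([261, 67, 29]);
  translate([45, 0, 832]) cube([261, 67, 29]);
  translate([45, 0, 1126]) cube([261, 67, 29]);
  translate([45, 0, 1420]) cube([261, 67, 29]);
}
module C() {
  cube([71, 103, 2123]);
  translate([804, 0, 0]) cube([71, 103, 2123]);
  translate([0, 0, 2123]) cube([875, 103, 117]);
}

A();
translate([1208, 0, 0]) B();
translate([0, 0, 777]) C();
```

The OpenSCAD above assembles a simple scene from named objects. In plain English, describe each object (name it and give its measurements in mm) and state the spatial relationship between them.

A is a rectangular dining table. The top is 948×650×44 mm with its upper surface at z = 777 mm. It stands on four round legs of 64 mm diameter, each leg's bounding box inset 41 mm from the nearest pair of top edges, running from the floor to the underside of the top.

B is a straight ladder. Two 45×67 mm vertical rails, 1658 mm tall, stand 351 mm apart (outside-to-outside) with their front faces coplanar on the −y side. 5 rungs, each 67 mm deep and 29 mm tall, span between the inner faces of the rails, front faces flush with the rails. The lowest rung's underside is at z = 244 mm and rungs are spaced 294 mm apart (underside to underside).

C is a rectangular door frame: two vertical jambs of 71×103 mm section, 2123 mm tall, with a clear opening 733 mm wide between their inner faces. A header 117 mm tall and 103 mm deep lies on top of the jambs and spans the full outside width.

The ladder is on the floor beside the table on its +x side. The door frame is on top of the table.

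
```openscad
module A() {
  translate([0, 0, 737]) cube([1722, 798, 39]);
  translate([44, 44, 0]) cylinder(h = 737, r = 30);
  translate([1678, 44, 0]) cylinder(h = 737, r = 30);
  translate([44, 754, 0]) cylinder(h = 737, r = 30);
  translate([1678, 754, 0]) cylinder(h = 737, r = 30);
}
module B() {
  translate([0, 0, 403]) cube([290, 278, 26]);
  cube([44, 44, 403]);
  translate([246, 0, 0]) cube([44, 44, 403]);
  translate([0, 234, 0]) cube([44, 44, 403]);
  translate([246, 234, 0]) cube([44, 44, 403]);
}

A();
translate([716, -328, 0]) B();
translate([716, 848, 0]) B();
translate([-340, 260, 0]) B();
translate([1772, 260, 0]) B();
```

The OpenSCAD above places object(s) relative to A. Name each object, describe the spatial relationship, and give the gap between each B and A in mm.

Each stool's nearest face is 50 mm from the table's bounding box.

A is a table. B is a stool. Four stools sit around the table at the −y, +y, −x, +x sides. The gap between each stool and the table is 50 mm.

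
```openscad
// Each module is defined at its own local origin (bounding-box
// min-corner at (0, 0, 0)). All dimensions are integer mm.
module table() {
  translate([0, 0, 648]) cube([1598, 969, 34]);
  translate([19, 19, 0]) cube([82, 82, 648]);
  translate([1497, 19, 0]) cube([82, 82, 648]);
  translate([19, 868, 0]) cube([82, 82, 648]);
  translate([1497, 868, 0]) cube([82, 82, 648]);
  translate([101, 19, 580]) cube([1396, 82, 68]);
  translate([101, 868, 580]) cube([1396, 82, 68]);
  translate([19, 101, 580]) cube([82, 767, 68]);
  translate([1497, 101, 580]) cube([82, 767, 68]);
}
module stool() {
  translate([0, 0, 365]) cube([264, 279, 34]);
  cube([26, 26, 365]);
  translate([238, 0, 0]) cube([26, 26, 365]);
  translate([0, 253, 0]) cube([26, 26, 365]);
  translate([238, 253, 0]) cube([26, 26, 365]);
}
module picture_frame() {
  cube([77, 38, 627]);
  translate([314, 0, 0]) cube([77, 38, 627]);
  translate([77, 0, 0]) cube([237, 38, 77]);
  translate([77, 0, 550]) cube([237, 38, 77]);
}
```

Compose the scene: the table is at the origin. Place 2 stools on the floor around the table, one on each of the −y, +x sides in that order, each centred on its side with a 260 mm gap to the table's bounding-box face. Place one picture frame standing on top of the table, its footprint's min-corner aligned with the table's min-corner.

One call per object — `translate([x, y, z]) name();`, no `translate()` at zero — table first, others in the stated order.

table();
translate([667, -539, 0]) stool();
translate([1858, 345, 0]) stool();
translate([0, 0, 682]) picture_frame();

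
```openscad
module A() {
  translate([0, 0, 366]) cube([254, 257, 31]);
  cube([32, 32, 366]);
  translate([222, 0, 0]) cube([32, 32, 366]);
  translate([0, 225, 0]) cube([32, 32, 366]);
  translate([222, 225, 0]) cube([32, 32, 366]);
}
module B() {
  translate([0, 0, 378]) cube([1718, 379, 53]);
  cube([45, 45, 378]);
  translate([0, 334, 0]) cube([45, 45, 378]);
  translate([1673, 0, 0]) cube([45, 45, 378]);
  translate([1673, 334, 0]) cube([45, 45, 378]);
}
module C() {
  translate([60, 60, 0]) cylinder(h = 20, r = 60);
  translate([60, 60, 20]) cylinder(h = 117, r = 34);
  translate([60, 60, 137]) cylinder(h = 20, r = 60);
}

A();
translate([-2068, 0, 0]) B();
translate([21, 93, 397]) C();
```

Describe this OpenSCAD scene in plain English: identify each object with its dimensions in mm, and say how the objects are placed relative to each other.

A is a four-legged stool. The seat is a 254×257×31 mm slab whose top surface is at z = 397 mm; four square legs, each 32×32 mm in cross-section, run from the floor (z = 0) to the underside of the seat, each flush with a corner of the seat.

B is a long wooden bench with a 1718 mm (x) × 379 mm (y) seat, 53 mm thick, its top surface 431 mm above the floor. Four 45 mm square legs at the seat corners, flush with the edges, run from z = 0 to the seat underside.

C is a spool: two coaxial disc flanges of radius 60 mm and thickness 20 mm, joined by a core cylinder of radius 34 mm and height 117 mm. The lower flange rests on z = 0 and the three cylinders share a vertical axis.

The bench is on the floor beside the stool on its −x side. The spool is on top of the stool.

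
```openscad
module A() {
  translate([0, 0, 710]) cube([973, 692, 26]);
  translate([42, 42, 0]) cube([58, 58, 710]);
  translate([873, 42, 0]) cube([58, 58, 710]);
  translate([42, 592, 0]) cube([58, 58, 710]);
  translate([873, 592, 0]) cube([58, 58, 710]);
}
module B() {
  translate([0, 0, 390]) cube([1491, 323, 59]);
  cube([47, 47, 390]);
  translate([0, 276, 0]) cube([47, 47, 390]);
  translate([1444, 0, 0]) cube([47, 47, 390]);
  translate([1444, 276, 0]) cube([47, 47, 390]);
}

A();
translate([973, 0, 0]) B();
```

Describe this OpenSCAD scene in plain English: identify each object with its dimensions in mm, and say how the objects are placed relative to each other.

A is a rectangular dining table. The top is 973×692×26 mm with its upper surface at z = 736 mm. It stands on four 58×58 mm square legs, each inset 42 mm from the nearest pair of top edges, running from the floor to the underside of the top.

B is a bench: a 1491×323 mm seat slab, 59 mm thick, top at z = 449 mm, on four 47×47 mm square legs flush with the seat corners and standing on z = 0.

The bench is against the table's +x side, with their −y faces flush.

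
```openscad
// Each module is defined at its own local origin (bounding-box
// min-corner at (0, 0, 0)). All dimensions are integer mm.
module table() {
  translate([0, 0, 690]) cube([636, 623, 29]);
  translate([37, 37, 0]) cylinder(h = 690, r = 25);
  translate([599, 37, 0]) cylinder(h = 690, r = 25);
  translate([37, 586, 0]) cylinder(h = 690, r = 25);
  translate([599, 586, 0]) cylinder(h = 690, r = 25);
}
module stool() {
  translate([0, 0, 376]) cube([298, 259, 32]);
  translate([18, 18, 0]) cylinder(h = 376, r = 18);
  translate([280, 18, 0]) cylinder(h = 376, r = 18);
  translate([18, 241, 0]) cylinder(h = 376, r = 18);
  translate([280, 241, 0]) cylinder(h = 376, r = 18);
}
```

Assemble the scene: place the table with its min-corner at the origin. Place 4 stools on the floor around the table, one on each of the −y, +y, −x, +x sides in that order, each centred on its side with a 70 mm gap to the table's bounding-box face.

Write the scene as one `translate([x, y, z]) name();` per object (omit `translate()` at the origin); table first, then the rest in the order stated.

table();
translate([169, -329, 0]) stool();
translate([169, 693, 0]) stool();
translate([-368, 182, 0]) stool();
translate([706, 182, 0]) stool();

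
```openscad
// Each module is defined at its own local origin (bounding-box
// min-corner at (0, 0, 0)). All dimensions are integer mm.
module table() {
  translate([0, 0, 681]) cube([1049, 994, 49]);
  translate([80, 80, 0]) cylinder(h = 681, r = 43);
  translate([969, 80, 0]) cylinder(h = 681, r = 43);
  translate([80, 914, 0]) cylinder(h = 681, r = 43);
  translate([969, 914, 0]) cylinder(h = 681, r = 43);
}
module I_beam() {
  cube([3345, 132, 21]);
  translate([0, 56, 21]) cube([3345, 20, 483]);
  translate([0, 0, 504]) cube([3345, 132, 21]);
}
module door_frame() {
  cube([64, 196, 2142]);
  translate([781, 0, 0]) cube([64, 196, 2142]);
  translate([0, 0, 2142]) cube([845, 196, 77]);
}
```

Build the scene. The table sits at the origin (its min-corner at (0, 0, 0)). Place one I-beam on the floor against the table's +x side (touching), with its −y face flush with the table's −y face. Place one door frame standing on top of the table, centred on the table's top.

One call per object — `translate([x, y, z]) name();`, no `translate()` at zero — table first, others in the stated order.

table();
translate([1049, 0, 0]) I_beam();
translate([102, 399, 730]) door_frame();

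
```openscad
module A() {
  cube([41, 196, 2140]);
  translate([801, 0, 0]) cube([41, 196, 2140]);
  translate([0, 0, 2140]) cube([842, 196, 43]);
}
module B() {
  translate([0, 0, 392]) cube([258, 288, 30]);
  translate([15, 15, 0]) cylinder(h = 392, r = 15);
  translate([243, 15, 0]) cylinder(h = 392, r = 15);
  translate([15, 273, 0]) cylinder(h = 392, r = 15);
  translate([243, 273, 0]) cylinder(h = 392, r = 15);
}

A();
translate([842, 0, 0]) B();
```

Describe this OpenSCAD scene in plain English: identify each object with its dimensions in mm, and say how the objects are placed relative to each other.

A is a rectangular door frame: two vertical jambs of 41×196 mm section, 2140 mm tall, with a clear opening 760 mm wide between their inner faces. A header 43 mm tall and 196 mm deep lies on top of the jambs and spans the full outside width.

B is a four-legged stool. The seat is 258×288 mm, 30 mm thick, top at z = 422 mm. It stands on four round legs, each 30 mm in diameter, from z = 0 to the seat underside, each leg's axis is inset half a diameter from the nearest pair of seat edges (so the leg's bounding box is flush with the corner).

The stool is against the door frame's +x side, with their −y faces flush.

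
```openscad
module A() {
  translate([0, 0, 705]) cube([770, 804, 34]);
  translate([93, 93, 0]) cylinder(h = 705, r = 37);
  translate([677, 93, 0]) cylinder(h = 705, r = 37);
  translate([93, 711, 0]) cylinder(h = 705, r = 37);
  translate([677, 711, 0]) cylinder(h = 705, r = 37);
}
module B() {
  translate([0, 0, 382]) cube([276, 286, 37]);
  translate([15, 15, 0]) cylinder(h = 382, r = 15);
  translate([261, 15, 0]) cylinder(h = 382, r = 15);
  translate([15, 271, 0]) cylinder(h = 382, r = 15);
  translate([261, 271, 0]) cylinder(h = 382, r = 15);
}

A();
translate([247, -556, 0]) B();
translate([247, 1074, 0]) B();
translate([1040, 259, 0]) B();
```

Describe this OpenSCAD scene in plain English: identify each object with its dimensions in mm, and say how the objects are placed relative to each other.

A is a table: top 770 mm (x) × 804 mm (y), 34 mm thick, upper face at z = 739 mm, on four round legs of 74 mm diameter, each leg's bounding box inset 56 mm from the nearest pair of top edges, running from z = 0 to the bottom of the top.

B is a simple wooden stool: a rectangular seat 276 mm (x) by 286 mm (y), 37 mm thick, top face at z = 419 mm, on four round legs, each 30 mm in diameter. The legs rest on z = 0, each leg's axis is inset half a diameter from the nearest pair of seat edges (so the leg's bounding box is flush with the corner).

Three stools sit around the table at the −y, +y, +x sides.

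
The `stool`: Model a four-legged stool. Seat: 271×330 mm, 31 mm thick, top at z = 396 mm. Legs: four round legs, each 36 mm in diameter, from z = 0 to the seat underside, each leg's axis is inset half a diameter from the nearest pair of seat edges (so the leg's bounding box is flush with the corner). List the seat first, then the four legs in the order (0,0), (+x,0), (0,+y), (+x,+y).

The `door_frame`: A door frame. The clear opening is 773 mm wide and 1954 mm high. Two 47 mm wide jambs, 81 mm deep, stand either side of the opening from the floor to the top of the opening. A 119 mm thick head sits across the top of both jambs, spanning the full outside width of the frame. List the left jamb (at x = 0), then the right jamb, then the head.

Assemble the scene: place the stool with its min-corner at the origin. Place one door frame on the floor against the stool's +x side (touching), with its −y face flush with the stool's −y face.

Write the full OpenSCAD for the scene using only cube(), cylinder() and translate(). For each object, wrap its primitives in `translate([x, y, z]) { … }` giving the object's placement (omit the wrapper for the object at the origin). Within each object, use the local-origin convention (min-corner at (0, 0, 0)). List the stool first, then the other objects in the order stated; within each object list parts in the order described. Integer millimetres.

translate([0, 0, 365]) cube([271, 330, 31]);
translate([18, 18, 0]) cylinder(h = 365, r = 18);
translate([253, 18, 0]) cylinder(h = 365, r = 18);
translate([18, 312, 0]) cylinder(h = 365, r = 18);
translate([253, 312, 0]) cylinder(h = 365, r = 18);
translate([271, 0, 0]) {
  cube([47, 81, 1954]);
  translate([820, 0, 0]) cube([47, 81, 1954]);
  translate([0, 0, 1954]) cube([867, 81, 119]);
}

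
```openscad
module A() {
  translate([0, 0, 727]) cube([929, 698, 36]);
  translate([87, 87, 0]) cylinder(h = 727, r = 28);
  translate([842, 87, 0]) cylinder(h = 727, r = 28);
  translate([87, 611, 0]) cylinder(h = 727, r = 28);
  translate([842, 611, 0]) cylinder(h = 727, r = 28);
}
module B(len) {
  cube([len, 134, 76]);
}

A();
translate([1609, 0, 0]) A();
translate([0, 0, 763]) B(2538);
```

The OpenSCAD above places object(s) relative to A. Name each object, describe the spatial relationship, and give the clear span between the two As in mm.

A is a table. B is a beam. A beam spans the tops of two tables. The clear span between the two tables is 680 mm.

Second table starts at x = 1609; first ends at x = 929; clear span = 1609 − 929 = 680 mm.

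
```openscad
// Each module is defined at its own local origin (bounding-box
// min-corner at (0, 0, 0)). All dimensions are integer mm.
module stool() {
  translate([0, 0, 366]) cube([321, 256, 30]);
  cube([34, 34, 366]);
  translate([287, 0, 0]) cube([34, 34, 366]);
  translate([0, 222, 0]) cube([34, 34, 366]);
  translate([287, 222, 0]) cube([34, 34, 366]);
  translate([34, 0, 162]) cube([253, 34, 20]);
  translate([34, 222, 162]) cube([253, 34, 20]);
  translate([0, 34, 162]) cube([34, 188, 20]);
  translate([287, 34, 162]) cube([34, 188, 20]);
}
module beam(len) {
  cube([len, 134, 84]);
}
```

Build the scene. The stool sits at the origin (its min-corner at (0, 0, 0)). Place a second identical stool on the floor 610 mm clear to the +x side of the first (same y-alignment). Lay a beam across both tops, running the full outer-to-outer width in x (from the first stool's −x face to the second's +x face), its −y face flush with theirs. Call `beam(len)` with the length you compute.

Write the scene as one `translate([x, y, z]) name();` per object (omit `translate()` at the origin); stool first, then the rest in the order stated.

stool();
translate([931, 0, 0]) stool();
translate([0, 0, 396]) beam(1252);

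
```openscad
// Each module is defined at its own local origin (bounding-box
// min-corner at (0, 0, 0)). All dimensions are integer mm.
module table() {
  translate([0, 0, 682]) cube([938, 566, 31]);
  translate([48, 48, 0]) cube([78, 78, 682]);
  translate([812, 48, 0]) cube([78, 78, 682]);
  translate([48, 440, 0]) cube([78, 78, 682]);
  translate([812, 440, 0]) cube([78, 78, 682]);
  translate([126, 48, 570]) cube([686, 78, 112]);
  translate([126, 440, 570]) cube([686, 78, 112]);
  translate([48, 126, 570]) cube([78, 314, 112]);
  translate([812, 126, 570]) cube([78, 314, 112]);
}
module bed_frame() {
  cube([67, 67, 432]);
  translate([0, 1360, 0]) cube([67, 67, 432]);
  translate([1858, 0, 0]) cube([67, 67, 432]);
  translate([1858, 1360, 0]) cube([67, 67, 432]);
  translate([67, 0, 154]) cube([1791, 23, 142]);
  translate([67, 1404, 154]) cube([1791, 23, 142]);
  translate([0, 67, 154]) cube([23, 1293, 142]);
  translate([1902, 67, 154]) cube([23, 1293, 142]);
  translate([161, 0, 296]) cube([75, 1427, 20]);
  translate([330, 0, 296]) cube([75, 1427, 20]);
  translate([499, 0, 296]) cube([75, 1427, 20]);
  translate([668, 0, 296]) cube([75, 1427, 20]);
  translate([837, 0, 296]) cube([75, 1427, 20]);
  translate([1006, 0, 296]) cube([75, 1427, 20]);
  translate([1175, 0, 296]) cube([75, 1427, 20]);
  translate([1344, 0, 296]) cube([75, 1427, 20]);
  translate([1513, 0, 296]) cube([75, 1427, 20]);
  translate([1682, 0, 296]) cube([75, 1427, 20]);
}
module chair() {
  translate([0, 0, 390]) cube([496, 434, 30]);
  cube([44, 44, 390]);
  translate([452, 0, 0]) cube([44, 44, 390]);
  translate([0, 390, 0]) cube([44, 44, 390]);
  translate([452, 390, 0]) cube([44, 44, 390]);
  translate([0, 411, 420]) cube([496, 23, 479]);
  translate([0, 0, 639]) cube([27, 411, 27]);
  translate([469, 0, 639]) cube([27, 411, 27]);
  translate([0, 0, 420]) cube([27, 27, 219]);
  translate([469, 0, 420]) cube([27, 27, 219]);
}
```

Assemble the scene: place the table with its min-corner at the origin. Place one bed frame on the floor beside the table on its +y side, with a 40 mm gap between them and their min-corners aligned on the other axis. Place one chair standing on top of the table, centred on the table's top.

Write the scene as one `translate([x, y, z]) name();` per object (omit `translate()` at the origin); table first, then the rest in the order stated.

table();
translate([0, 606, 0]) bed_frame();
translate([221, 66, 713]) chair();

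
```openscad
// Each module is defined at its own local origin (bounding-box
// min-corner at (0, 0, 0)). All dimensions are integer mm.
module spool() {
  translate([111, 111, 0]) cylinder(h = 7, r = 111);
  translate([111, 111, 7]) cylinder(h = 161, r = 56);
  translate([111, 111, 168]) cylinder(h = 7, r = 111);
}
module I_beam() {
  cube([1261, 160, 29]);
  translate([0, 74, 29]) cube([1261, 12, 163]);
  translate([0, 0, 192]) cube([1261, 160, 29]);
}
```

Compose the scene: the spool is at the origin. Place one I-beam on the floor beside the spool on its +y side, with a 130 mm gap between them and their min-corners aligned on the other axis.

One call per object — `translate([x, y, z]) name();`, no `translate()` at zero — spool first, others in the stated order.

spool();
translate([0, 352, 0]) I_beam();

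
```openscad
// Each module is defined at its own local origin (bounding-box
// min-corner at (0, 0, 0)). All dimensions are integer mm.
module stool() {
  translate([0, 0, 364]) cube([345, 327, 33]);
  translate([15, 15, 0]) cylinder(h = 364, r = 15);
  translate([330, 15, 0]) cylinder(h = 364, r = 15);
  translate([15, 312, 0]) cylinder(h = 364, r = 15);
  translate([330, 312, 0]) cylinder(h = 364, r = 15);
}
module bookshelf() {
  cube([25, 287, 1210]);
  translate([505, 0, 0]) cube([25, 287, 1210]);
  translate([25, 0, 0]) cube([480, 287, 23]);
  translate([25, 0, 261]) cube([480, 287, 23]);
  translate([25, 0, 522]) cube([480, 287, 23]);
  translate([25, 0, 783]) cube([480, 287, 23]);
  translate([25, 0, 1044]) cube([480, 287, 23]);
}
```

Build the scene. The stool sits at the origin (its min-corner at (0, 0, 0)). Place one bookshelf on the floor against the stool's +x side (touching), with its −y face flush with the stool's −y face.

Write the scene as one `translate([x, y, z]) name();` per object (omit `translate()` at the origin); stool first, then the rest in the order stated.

stool();
translate([345, 0, 0]) bookshelf();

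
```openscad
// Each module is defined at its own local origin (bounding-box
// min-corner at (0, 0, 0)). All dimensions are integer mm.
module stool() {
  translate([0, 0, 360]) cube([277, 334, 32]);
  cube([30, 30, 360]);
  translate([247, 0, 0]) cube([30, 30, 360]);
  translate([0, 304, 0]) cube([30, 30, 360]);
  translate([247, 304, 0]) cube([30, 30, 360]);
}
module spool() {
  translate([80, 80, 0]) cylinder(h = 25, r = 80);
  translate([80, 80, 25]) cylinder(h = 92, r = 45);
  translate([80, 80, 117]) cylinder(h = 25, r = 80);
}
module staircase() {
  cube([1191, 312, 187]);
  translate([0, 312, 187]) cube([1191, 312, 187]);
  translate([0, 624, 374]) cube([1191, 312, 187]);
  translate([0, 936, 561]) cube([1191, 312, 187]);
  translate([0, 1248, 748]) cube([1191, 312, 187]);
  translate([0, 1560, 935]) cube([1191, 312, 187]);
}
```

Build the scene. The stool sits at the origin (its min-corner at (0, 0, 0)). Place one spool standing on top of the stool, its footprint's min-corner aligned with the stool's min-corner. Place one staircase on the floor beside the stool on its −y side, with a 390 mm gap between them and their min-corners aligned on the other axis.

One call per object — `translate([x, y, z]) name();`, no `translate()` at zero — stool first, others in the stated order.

stool();
translate([0, 0, 392]) spool();
translate([0, -2262, 0]) staircase();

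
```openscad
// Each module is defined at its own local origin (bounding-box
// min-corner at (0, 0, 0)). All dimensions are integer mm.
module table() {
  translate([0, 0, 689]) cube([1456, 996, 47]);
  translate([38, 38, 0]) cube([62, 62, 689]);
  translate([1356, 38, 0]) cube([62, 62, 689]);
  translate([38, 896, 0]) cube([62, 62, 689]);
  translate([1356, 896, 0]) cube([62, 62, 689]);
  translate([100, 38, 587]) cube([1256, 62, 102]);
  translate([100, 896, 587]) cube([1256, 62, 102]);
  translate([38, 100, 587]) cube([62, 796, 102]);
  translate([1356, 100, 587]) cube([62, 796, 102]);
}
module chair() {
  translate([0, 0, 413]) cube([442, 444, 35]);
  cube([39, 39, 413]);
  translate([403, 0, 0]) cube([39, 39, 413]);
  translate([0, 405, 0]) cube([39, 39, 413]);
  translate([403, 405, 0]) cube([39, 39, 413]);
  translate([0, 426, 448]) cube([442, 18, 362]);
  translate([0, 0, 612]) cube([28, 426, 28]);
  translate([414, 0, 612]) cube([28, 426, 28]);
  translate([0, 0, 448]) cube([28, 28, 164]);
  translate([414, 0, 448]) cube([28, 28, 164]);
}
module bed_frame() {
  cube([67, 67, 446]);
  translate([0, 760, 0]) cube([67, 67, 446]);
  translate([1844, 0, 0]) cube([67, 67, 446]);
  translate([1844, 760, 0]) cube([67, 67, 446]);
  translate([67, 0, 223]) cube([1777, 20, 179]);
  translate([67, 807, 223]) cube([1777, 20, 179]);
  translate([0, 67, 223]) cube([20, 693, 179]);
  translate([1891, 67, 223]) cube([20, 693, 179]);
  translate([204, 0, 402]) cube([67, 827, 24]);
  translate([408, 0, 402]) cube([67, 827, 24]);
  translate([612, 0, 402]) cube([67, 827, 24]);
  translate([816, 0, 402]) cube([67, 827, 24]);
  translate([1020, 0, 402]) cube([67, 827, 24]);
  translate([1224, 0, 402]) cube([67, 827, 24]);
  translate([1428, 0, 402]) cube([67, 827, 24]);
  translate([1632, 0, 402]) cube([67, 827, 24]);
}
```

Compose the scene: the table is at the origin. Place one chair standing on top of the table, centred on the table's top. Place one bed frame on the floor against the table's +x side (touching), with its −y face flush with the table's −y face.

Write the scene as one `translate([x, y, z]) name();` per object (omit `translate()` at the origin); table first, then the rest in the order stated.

table();
translate([507, 276, 736]) chair();
translate([1456, 0, 0]) bed_frame();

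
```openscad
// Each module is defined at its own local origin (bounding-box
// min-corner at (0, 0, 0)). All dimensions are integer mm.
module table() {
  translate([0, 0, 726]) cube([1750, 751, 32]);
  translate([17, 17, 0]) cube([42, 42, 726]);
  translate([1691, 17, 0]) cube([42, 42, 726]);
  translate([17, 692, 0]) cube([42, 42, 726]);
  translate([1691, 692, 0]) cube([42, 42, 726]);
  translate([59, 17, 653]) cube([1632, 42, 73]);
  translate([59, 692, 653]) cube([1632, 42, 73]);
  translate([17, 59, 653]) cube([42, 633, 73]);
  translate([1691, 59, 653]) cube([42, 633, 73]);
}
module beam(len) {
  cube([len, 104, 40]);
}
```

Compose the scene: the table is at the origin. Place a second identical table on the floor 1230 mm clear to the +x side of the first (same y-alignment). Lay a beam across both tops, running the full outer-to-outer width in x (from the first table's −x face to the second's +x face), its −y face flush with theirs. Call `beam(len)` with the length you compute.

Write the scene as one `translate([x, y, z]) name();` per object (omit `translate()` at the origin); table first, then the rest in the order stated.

table();
translate([2980, 0, 0]) table();
translate([0, 0, 758]) beam(4730);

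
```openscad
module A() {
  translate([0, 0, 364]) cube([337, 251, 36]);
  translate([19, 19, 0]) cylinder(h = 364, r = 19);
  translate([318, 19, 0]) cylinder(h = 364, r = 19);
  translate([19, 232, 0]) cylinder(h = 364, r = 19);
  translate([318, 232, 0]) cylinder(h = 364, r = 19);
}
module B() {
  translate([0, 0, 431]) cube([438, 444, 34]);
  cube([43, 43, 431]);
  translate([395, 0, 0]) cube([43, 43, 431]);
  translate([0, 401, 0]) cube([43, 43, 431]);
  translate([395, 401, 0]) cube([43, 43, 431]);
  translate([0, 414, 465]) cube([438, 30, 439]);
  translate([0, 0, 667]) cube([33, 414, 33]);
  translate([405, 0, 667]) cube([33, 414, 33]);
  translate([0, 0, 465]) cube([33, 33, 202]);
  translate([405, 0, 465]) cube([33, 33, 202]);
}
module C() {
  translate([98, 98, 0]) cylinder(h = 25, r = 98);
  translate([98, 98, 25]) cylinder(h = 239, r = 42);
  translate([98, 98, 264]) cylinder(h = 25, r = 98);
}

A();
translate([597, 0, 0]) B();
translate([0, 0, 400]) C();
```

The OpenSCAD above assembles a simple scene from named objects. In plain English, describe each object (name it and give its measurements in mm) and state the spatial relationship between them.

A is a four-legged stool. The seat is a 337×251×36 mm slab whose top surface is at z = 400 mm; four round legs, each 38 mm in diameter, run from the floor (z = 0) to the underside of the seat, each leg's axis is inset half a diameter from the nearest pair of seat edges (so the leg's bounding box is flush with the corner).

B is a chair: 438×444 mm seat, 34 mm thick, top at z = 465 mm, on four 43 mm square corner legs flush with the seat edges. A 30 mm thick backrest slab spans the full seat width, extending 439 mm above the seat top, its back face flush with the seat's +y edge. Two armrests of 33×33 mm section run along each side from the seat's front edge to the front of the backrest, top faces 235 mm above the seat top and outer faces flush with the seat's x-edges; a 33×33 mm post under the front of each armrest stands on the seat at the front corner.

C is a spool: two coaxial disc flanges of radius 98 mm and thickness 25 mm, joined by a core cylinder of radius 42 mm and height 239 mm. The lower flange rests on z = 0 and the three cylinders share a vertical axis.

The chair is on the floor beside the stool on its +x side. The spool is on top of the stool.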